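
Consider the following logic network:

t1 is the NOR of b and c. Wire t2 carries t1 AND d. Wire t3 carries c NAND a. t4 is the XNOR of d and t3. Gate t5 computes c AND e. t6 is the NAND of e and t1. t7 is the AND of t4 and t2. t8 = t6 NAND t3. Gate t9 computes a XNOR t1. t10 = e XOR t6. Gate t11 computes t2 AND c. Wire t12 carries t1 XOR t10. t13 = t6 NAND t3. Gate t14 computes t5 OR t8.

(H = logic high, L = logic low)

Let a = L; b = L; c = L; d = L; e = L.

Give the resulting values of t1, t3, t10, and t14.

t1 = H  t3 = H  t10 = H  t14 = L

t1 = b NOR c = L NOR L = H
t3 = c NAND a = L NAND L = H
t5 = c AND e = L AND L = L
t6 = e NAND t1 = L NAND H = H
t8 = t6 NAND t3 = H NAND H = L
t10 = e XOR t6 = L XOR H = H
t14 = t5 OR t8 = L OR L = L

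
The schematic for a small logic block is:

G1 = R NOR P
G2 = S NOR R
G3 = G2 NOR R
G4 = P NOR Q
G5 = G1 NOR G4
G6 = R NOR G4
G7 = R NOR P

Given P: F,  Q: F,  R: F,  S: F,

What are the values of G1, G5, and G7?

G1 = T, G5 = F, G7 = T

G1 = R NOR P = F NOR F = T
G4 = P NOR Q = F NOR F = T
G5 = G1 NOR G4 = T NOR T = F
G7 = R NOR P = F NOR F = T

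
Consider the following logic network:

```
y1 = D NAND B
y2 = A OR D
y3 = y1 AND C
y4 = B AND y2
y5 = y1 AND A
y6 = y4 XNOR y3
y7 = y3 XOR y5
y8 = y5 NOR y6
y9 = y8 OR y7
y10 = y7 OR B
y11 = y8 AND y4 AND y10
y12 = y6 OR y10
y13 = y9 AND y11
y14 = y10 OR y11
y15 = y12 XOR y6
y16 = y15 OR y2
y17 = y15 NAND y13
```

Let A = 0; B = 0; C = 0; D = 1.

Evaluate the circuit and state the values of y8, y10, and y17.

y1 = D NAND B = 1 NAND 0 = 1
y2 = A OR D = 0 OR 1 = 1
y3 = y1 AND C = 1 AND 0 = 0
y4 = B AND y2 = 0 AND 1 = 0
y5 = y1 AND A = 1 AND 0 = 0
y6 = y4 XNOR y3 = 0 XNOR 0 = 1
y7 = y3 XOR y5 = 0 XOR 0 = 0
y8 = y5 NOR y6 = 0 NOR 1 = 0
y9 = y8 OR y7 = 0 OR 0 = 0
y10 = y7 OR B = 0 OR 0 = 0
y11 = y8 AND y4 AND y10 = 0 AND 0 AND 0 = 0
y12 = y6 OR y10 = 1 OR 0 = 1
y13 = y9 AND y11 = 0 AND 0 = 0
y15 = y12 XOR y6 = 1 XOR 1 = 0
y17 = y15 NAND y13 = 0 NAND 0 = 1

y8 = 0, y10 = 0, y17 = 1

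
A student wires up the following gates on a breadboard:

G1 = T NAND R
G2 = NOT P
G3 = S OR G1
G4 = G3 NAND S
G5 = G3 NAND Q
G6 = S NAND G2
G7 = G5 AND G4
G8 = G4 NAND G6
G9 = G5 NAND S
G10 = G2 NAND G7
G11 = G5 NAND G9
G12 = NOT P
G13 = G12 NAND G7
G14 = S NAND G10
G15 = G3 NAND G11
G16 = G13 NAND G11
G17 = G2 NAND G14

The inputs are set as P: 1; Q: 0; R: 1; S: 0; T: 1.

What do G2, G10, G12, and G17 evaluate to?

G2 = 0, G10 = 1, G12 = 0, G17 = 1

G1 = T NAND R = 1 NAND 1 = 0
G2 = NOT P = NOT 1 = 0
G3 = S OR G1 = 0 OR 0 = 0
G4 = G3 NAND S = 0 NAND 0 = 1
G5 = G3 NAND Q = 0 NAND 0 = 1
G7 = G5 AND G4 = 1 AND 1 = 1
G10 = G2 NAND G7 = 0 NAND 1 = 1
G12 = NOT P = NOT 1 = 0
G14 = S NAND G10 = 0 NAND 1 = 1
G17 = G2 NAND G14 = 0 NAND 1 = 1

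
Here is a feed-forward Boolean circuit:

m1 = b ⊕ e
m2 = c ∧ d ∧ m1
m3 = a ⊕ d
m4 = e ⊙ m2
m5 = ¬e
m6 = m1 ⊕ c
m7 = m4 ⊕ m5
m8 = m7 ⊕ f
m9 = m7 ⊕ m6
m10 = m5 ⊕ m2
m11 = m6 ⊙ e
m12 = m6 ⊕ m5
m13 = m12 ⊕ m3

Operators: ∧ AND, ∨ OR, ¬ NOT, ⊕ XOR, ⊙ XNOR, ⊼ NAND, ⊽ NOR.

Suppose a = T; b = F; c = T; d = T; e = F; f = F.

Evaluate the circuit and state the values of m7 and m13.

m7 = F, m13 = F

m1 = b XOR e = F XOR F = F
m2 = c AND d AND m1 = T AND T AND F = F
m3 = a XOR d = T XOR T = F
m4 = e XNOR m2 = F XNOR F = T
m5 = NOT e = NOT F = T
m6 = m1 XOR c = F XOR T = T
m7 = m4 XOR m5 = T XOR T = F
m12 = m6 XOR m5 = T XOR T = F
m13 = m12 XOR m3 = F XOR F = F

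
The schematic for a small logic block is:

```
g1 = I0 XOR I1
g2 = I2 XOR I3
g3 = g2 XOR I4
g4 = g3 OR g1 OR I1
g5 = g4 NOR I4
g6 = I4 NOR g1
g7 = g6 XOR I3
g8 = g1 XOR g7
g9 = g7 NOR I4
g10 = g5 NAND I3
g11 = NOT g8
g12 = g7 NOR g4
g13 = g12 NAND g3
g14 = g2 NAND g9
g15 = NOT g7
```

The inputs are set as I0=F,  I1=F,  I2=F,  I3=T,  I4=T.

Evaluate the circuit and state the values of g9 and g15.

g1 = I0 XOR I1 = F XOR F = F
g6 = I4 NOR g1 = T NOR F = F
g7 = g6 XOR I3 = F XOR T = T
g9 = g7 NOR I4 = T NOR T = F
g15 = NOT g7 = NOT T = F

g9 = F, g15 = F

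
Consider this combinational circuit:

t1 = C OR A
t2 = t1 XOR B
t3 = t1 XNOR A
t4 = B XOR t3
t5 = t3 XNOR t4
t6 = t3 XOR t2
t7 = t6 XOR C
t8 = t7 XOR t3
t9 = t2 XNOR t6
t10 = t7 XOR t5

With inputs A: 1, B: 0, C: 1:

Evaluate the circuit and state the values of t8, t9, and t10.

t8 = 0; t9 = 0; t10 = 0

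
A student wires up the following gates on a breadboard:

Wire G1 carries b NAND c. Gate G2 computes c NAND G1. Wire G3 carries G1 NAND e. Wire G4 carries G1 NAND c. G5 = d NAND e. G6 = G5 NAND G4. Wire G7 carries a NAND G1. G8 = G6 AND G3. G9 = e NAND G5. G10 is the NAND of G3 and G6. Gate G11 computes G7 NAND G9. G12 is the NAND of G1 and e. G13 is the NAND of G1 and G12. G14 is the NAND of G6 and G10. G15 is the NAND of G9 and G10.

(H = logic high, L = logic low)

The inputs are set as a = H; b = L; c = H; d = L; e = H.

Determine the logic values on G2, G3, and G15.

G1 = b NAND c = L NAND H = H
G2 = c NAND G1 = H NAND H = L
G3 = G1 NAND e = H NAND H = L
G4 = G1 NAND c = H NAND H = L
G5 = d NAND e = L NAND H = H
G6 = G5 NAND G4 = H NAND L = H
G9 = e NAND G5 = H NAND H = L
G10 = G3 NAND G6 = L NAND H = H
G15 = G9 NAND G10 = L NAND H = H

G2 = L, G3 = L, G15 = H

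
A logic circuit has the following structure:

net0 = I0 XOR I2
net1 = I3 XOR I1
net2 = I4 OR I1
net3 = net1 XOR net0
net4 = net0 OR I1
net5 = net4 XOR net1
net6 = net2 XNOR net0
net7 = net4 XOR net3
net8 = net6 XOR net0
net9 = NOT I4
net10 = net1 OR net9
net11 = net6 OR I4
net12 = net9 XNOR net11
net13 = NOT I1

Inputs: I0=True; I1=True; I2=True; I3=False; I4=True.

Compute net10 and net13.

net1 = I3 XOR I1 = False XOR True = True
net9 = NOT I4 = NOT True = False
net10 = net1 OR net9 = True OR False = True
net13 = NOT I1 = NOT True = False

net10 = True  net13 = False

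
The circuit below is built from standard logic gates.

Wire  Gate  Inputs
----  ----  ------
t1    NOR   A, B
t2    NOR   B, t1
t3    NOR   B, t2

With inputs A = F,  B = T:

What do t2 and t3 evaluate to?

t1 = A NOR B = F NOR T = F
t2 = B NOR t1 = T NOR F = F
t3 = B NOR t2 = T NOR F = F

t2 = F  t3 = F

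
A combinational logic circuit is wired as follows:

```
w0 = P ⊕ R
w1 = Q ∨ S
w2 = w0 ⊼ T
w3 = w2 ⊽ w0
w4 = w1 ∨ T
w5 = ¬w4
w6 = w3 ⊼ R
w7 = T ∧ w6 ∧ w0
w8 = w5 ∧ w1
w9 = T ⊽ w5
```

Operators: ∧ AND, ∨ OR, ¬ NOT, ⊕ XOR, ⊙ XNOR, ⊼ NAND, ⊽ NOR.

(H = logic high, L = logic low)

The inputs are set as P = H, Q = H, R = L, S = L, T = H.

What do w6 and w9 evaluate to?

w6 = H, w9 = L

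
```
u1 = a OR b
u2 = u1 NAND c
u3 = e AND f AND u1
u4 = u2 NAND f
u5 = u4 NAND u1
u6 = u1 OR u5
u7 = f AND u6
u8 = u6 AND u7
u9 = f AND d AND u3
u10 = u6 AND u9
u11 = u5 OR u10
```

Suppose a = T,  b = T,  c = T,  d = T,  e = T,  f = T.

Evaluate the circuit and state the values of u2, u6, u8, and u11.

u2 = F; u6 = T; u8 = T; u11 = T

u1 = a OR b = T OR T = T
u2 = u1 NAND c = T NAND T = F
u3 = e AND f AND u1 = T AND T AND T = T
u4 = u2 NAND f = F NAND T = T
u5 = u4 NAND u1 = T NAND T = F
u6 = u1 OR u5 = T OR F = T
u7 = f AND u6 = T AND T = T
u8 = u6 AND u7 = T AND T = T
u9 = f AND d AND u3 = T AND T AND T = T
u10 = u6 AND u9 = T AND T = T
u11 = u5 OR u10 = F OR T = T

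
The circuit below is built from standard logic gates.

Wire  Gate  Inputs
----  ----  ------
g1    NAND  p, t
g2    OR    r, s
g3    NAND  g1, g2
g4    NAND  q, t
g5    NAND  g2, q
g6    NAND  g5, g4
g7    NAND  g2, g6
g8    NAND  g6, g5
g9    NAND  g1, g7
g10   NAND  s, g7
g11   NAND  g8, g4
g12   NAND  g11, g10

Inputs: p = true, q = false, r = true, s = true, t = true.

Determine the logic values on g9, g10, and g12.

g1 = p NAND t = true NAND true = false
g2 = r OR s = true OR true = true
g4 = q NAND t = false NAND true = true
g5 = g2 NAND q = true NAND false = true
g6 = g5 NAND g4 = true NAND true = false
g7 = g2 NAND g6 = true NAND false = true
g8 = g6 NAND g5 = false NAND true = true
g9 = g1 NAND g7 = false NAND true = true
g10 = s NAND g7 = true NAND true = false
g11 = g8 NAND g4 = true NAND true = false
g12 = g11 NAND g10 = false NAND false = true

g9 = true; g10 = false; g12 = true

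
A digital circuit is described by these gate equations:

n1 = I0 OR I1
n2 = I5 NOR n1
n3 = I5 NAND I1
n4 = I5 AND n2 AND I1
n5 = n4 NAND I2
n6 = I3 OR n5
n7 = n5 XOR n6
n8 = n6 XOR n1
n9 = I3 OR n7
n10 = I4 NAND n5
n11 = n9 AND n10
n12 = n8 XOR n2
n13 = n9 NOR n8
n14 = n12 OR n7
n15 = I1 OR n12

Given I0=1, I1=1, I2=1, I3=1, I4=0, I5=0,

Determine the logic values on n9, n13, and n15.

n1 = I0 OR I1 = 1 OR 1 = 1
n2 = I5 NOR n1 = 0 NOR 1 = 0
n4 = I5 AND n2 AND I1 = 0 AND 0 AND 1 = 0
n5 = n4 NAND I2 = 0 NAND 1 = 1
n6 = I3 OR n5 = 1 OR 1 = 1
n7 = n5 XOR n6 = 1 XOR 1 = 0
n8 = n6 XOR n1 = 1 XOR 1 = 0
n9 = I3 OR n7 = 1 OR 0 = 1
n12 = n8 XOR n2 = 0 XOR 0 = 0
n13 = n9 NOR n8 = 1 NOR 0 = 0
n15 = I1 OR n12 = 1 OR 0 = 1

n9 = 1  n13 = 0  n15 = 1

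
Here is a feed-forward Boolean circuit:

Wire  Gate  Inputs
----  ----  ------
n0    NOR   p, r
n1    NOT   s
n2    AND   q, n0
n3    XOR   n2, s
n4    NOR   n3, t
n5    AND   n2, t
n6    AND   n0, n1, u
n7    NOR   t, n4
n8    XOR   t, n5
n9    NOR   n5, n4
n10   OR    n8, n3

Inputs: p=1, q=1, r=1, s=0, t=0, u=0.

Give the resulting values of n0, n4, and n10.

n0 = p NOR r = 1 NOR 1 = 0
n2 = q AND n0 = 1 AND 0 = 0
n3 = n2 XOR s = 0 XOR 0 = 0
n4 = n3 NOR t = 0 NOR 0 = 1
n5 = n2 AND t = 0 AND 0 = 0
n8 = t XOR n5 = 0 XOR 0 = 0
n10 = n8 OR n3 = 0 OR 0 = 0

n0 = 0, n4 = 1, n10 = 0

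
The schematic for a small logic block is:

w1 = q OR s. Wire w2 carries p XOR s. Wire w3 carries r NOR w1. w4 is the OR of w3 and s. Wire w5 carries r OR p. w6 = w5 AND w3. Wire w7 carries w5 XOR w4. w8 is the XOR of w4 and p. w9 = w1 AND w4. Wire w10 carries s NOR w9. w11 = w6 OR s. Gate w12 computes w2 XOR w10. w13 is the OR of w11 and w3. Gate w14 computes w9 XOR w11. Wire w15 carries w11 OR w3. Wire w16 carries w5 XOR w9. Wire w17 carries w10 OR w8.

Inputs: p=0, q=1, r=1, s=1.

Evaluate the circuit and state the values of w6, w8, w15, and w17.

w1 = q OR s = 1 OR 1 = 1
w3 = r NOR w1 = 1 NOR 1 = 0
w4 = w3 OR s = 0 OR 1 = 1
w5 = r OR p = 1 OR 0 = 1
w6 = w5 AND w3 = 1 AND 0 = 0
w8 = w4 XOR p = 1 XOR 0 = 1
w9 = w1 AND w4 = 1 AND 1 = 1
w10 = s NOR w9 = 1 NOR 1 = 0
w11 = w6 OR s = 0 OR 1 = 1
w15 = w11 OR w3 = 1 OR 0 = 1
w17 = w10 OR w8 = 0 OR 1 = 1

w6 = 0  w8 = 1  w15 = 1  w17 = 1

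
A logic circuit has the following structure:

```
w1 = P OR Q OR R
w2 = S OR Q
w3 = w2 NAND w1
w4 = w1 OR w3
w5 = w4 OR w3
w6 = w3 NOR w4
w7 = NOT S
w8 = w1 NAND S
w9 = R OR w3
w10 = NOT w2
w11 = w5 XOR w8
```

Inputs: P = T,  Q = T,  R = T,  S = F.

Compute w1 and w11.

w1 = T  w11 = F

w1 = P OR Q OR R = T OR T OR T = T
w2 = S OR Q = F OR T = T
w3 = w2 NAND w1 = T NAND T = F
w4 = w1 OR w3 = T OR F = T
w5 = w4 OR w3 = T OR F = T
w8 = w1 NAND S = T NAND F = T
w11 = w5 XOR w8 = T XOR T = F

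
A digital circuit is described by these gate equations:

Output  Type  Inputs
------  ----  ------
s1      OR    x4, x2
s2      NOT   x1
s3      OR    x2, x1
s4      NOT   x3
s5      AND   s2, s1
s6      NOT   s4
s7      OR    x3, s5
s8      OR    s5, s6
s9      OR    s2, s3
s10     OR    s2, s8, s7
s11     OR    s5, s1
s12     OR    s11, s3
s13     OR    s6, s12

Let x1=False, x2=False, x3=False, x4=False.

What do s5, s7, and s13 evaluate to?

s5 = False, s7 = False, s13 = False

s1 = x4 OR x2 = False OR False = False
s2 = NOT x1 = NOT False = True
s3 = x2 OR x1 = False OR False = False
s4 = NOT x3 = NOT False = True
s5 = s2 AND s1 = True AND False = False
s6 = NOT s4 = NOT True = False
s7 = x3 OR s5 = False OR False = False
s11 = s5 OR s1 = False OR False = False
s12 = s11 OR s3 = False OR False = False
s13 = s6 OR s12 = False OR False = False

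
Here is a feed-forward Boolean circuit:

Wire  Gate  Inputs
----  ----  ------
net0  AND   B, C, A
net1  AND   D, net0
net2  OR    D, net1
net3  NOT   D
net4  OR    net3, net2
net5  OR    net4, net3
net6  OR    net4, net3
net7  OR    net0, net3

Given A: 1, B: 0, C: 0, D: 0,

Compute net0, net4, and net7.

net0 = 0, net4 = 1, net7 = 1

net0 = B AND C AND A = 0 AND 0 AND 1 = 0
net1 = D AND net0 = 0 AND 0 = 0
net2 = D OR net1 = 0 OR 0 = 0
net3 = NOT D = NOT 0 = 1
net4 = net3 OR net2 = 1 OR 0 = 1
net7 = net0 OR net3 = 0 OR 1 = 1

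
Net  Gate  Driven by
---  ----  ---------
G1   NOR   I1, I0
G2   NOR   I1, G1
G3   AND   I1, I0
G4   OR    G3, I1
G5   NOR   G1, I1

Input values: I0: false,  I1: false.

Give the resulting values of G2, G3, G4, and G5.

G2 = false; G3 = false; G4 = false; G5 = false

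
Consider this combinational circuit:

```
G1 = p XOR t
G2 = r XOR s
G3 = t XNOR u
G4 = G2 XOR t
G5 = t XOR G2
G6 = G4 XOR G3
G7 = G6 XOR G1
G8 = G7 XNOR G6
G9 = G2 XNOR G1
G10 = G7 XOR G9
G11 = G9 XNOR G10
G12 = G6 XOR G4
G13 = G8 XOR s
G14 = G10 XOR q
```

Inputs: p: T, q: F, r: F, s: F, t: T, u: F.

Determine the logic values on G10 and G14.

G1 = p XOR t = T XOR T = F
G2 = r XOR s = F XOR F = F
G3 = t XNOR u = T XNOR F = F
G4 = G2 XOR t = F XOR T = T
G6 = G4 XOR G3 = T XOR F = T
G7 = G6 XOR G1 = T XOR F = T
G9 = G2 XNOR G1 = F XNOR F = T
G10 = G7 XOR G9 = T XOR T = F
G14 = G10 XOR q = F XOR F = F

G10 = F; G14 = F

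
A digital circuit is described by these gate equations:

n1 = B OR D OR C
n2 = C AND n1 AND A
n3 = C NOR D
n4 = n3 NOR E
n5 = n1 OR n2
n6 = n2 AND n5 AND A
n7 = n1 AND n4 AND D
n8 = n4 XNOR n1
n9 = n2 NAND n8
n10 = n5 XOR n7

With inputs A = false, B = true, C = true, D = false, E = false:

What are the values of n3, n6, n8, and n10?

n1 = B OR D OR C = true OR false OR true = true
n2 = C AND n1 AND A = true AND true AND false = false
n3 = C NOR D = true NOR false = false
n4 = n3 NOR E = false NOR false = true
n5 = n1 OR n2 = true OR false = true
n6 = n2 AND n5 AND A = false AND true AND false = false
n7 = n1 AND n4 AND D = true AND true AND false = false
n8 = n4 XNOR n1 = true XNOR true = true
n10 = n5 XOR n7 = true XOR false = true

n3 = false, n6 = false, n8 = true, n10 = true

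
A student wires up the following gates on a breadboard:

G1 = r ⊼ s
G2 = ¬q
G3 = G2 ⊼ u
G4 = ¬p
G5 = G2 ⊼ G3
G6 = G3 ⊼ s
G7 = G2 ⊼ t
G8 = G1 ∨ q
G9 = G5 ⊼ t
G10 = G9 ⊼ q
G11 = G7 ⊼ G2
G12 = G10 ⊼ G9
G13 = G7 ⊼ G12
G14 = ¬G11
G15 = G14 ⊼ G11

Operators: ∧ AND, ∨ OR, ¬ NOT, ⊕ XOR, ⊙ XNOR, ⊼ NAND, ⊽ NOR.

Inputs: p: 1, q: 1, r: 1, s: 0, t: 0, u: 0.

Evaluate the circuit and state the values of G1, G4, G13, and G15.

G1 = 1  G4 = 0  G13 = 0  G15 = 1

G1 = r NAND s = 1 NAND 0 = 1
G2 = NOT q = NOT 1 = 0
G3 = G2 NAND u = 0 NAND 0 = 1
G4 = NOT p = NOT 1 = 0
G5 = G2 NAND G3 = 0 NAND 1 = 1
G7 = G2 NAND t = 0 NAND 0 = 1
G9 = G5 NAND t = 1 NAND 0 = 1
G10 = G9 NAND q = 1 NAND 1 = 0
G11 = G7 NAND G2 = 1 NAND 0 = 1
G12 = G10 NAND G9 = 0 NAND 1 = 1
G13 = G7 NAND G12 = 1 NAND 1 = 0
G14 = NOT G11 = NOT 1 = 0
G15 = G14 NAND G11 = 0 NAND 1 = 1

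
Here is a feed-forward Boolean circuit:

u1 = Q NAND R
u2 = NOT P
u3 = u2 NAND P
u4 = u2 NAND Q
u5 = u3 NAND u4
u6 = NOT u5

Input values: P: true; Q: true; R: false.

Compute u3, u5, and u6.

u2 = NOT P = NOT true = false
u3 = u2 NAND P = false NAND true = true
u4 = u2 NAND Q = false NAND true = true
u5 = u3 NAND u4 = true NAND true = false
u6 = NOT u5 = NOT false = true

u3 = true; u5 = false; u6 = true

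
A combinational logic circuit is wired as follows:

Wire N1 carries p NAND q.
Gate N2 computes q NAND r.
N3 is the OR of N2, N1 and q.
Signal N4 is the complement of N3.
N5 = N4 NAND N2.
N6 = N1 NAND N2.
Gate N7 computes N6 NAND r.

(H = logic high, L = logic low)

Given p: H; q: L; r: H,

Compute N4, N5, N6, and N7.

N4 = L, N5 = H, N6 = L, N7 = H

N1 = p NAND q = H NAND L = H
N2 = q NAND r = L NAND H = H
N3 = N2 OR N1 OR q = H OR H OR L = H
N4 = NOT N3 = NOT H = L
N5 = N4 NAND N2 = L NAND H = H
N6 = N1 NAND N2 = H NAND H = L
N7 = N6 NAND r = L NAND H = H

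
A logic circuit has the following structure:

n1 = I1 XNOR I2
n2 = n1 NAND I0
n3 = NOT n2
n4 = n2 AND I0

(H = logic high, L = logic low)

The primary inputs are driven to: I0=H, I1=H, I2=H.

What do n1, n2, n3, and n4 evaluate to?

n1 = H; n2 = L; n3 = H; n4 = L

n1 = I1 XNOR I2 = H XNOR H = H
n2 = n1 NAND I0 = H NAND H = L
n3 = NOT n2 = NOT L = H
n4 = n2 AND I0 = L AND H = L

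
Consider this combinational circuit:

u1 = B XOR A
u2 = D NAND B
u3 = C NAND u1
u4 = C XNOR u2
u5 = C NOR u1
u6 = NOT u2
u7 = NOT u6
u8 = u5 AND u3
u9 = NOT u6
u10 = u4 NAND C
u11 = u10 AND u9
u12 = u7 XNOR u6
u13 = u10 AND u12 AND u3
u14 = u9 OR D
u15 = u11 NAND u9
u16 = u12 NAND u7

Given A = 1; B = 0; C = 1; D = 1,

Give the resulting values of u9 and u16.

u9 = 1, u16 = 1

u2 = D NAND B = 1 NAND 0 = 1
u6 = NOT u2 = NOT 1 = 0
u7 = NOT u6 = NOT 0 = 1
u9 = NOT u6 = NOT 0 = 1
u12 = u7 XNOR u6 = 1 XNOR 0 = 0
u16 = u12 NAND u7 = 0 NAND 1 = 1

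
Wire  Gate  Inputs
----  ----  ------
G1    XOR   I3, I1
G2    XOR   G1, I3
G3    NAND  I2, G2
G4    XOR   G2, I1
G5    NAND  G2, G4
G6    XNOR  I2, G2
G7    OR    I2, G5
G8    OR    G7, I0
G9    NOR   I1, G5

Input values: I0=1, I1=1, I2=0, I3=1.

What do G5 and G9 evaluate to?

G1 = I3 XOR I1 = 1 XOR 1 = 0
G2 = G1 XOR I3 = 0 XOR 1 = 1
G4 = G2 XOR I1 = 1 XOR 1 = 0
G5 = G2 NAND G4 = 1 NAND 0 = 1
G9 = I1 NOR G5 = 1 NOR 1 = 0

G5 = 1, G9 = 0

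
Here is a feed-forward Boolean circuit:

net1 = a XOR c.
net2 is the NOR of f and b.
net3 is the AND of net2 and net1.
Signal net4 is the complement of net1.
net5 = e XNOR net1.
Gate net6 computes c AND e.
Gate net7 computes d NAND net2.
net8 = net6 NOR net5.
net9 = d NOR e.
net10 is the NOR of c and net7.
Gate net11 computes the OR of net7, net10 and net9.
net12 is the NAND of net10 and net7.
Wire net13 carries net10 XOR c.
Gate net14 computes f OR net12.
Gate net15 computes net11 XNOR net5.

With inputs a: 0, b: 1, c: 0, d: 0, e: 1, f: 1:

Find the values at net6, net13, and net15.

net6 = 0, net13 = 0, net15 = 0

net1 = a XOR c = 0 XOR 0 = 0
net2 = f NOR b = 1 NOR 1 = 0
net5 = e XNOR net1 = 1 XNOR 0 = 0
net6 = c AND e = 0 AND 1 = 0
net7 = d NAND net2 = 0 NAND 0 = 1
net9 = d NOR e = 0 NOR 1 = 0
net10 = c NOR net7 = 0 NOR 1 = 0
net11 = net7 OR net10 OR net9 = 1 OR 0 OR 0 = 1
net13 = net10 XOR c = 0 XOR 0 = 0
net15 = net11 XNOR net5 = 1 XNOR 0 = 0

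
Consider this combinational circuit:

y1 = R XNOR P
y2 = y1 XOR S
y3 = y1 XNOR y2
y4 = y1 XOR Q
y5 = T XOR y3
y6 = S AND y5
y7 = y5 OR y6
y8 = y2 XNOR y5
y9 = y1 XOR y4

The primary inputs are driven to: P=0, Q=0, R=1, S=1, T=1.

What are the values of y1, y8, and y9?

y1 = R XNOR P = 1 XNOR 0 = 0
y2 = y1 XOR S = 0 XOR 1 = 1
y3 = y1 XNOR y2 = 0 XNOR 1 = 0
y4 = y1 XOR Q = 0 XOR 0 = 0
y5 = T XOR y3 = 1 XOR 0 = 1
y8 = y2 XNOR y5 = 1 XNOR 1 = 1
y9 = y1 XOR y4 = 0 XOR 0 = 0

y1 = 0; y8 = 1; y9 = 0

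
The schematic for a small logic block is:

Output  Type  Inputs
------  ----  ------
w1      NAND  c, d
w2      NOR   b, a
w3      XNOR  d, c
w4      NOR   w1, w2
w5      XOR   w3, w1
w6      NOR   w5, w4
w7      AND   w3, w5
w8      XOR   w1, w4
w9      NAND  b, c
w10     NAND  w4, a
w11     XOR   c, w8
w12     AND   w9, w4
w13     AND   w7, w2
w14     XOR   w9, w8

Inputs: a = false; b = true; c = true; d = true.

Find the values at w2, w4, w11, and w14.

w1 = c NAND d = true NAND true = false
w2 = b NOR a = true NOR false = false
w4 = w1 NOR w2 = false NOR false = true
w8 = w1 XOR w4 = false XOR true = true
w9 = b NAND c = true NAND true = false
w11 = c XOR w8 = true XOR true = false
w14 = w9 XOR w8 = false XOR true = true

w2 = false  w4 = true  w11 = false  w14 = true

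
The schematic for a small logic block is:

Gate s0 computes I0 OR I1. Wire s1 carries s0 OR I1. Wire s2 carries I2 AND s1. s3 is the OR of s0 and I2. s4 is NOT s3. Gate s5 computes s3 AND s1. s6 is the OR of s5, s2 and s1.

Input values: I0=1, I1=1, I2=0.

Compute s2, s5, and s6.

s2 = 0; s5 = 1; s6 = 1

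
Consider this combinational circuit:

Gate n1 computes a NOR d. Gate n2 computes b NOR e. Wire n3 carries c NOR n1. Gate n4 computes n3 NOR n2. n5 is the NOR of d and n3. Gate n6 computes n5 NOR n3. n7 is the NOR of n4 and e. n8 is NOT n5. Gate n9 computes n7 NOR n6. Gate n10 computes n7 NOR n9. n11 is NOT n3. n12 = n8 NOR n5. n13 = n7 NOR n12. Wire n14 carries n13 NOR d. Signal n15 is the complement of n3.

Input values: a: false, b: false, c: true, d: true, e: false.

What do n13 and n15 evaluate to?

n1 = a NOR d = false NOR true = false
n2 = b NOR e = false NOR false = true
n3 = c NOR n1 = true NOR false = false
n4 = n3 NOR n2 = false NOR true = false
n5 = d NOR n3 = true NOR false = false
n7 = n4 NOR e = false NOR false = true
n8 = NOT n5 = NOT false = true
n12 = n8 NOR n5 = true NOR false = false
n13 = n7 NOR n12 = true NOR false = false
n15 = NOT n3 = NOT false = true

n13 = false  n15 = true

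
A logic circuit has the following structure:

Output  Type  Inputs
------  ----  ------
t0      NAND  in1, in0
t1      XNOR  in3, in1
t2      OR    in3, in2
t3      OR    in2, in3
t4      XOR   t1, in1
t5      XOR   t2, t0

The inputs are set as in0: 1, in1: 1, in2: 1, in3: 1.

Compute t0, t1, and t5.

t0 = 0, t1 = 1, t5 = 1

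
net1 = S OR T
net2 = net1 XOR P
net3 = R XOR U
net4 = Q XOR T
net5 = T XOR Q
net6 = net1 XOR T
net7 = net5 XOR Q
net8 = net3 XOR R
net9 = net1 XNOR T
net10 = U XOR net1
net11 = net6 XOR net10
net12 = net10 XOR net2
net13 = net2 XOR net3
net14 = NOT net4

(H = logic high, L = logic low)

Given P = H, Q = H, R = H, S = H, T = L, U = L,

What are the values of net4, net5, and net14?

net4 = Q XOR T = H XOR L = H
net5 = T XOR Q = L XOR H = H
net14 = NOT net4 = NOT H = L

net4 = H, net5 = H, net14 = L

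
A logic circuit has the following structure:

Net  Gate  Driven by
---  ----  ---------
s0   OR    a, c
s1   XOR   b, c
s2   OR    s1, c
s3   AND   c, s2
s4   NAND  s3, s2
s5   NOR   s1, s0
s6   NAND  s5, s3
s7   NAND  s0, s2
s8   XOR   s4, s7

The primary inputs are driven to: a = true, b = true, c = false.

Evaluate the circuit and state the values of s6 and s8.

s6 = true, s8 = true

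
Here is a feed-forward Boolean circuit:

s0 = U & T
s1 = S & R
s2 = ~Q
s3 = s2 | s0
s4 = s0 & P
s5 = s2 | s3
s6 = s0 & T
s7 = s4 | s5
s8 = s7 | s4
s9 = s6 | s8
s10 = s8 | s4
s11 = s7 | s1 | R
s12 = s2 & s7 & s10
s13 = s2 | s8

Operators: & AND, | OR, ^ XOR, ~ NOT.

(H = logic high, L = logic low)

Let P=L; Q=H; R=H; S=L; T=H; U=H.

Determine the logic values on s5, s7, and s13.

s5 = H, s7 = H, s13 = H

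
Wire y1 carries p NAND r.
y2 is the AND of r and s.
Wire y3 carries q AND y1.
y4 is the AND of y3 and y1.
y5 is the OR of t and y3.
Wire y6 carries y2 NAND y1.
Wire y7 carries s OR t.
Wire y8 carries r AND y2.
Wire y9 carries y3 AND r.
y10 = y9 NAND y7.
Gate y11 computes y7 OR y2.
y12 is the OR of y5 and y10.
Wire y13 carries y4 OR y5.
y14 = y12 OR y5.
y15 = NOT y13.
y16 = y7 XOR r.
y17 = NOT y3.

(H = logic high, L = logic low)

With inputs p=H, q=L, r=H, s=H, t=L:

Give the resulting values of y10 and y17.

y10 = H; y17 = H

y1 = p NAND r = H NAND H = L
y3 = q AND y1 = L AND L = L
y7 = s OR t = H OR L = H
y9 = y3 AND r = L AND H = L
y10 = y9 NAND y7 = L NAND H = H
y17 = NOT y3 = NOT L = H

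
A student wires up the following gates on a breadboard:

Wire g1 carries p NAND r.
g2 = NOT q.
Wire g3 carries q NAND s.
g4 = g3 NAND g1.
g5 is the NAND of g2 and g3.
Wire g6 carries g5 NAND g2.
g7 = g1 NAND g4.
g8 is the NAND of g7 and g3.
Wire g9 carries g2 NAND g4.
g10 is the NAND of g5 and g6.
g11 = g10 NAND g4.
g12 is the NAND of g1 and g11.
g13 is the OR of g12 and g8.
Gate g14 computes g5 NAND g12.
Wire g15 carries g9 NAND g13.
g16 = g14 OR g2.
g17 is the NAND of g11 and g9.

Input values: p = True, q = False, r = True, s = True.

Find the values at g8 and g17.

g8 = False, g17 = True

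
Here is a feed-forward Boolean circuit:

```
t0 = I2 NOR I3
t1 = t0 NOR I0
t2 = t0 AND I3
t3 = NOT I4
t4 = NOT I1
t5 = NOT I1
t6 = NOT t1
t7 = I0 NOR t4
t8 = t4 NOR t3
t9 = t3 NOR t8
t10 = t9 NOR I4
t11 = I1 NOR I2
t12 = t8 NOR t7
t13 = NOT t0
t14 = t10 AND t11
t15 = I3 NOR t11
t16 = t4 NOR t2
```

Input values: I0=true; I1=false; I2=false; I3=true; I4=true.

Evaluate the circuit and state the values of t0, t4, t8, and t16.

t0 = false; t4 = true; t8 = false; t16 = false

t0 = I2 NOR I3 = false NOR true = false
t2 = t0 AND I3 = false AND true = false
t3 = NOT I4 = NOT true = false
t4 = NOT I1 = NOT false = true
t8 = t4 NOR t3 = true NOR false = false
t16 = t4 NOR t2 = true NOR false = false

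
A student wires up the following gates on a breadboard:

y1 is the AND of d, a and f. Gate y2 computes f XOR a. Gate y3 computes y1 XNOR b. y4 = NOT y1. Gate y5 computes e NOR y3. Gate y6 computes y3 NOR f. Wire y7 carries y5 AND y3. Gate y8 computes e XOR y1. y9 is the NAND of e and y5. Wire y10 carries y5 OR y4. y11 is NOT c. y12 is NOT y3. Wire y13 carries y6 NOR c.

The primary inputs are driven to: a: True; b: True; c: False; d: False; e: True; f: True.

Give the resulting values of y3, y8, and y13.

y3 = False, y8 = True, y13 = True

y1 = d AND a AND f = False AND True AND True = False
y3 = y1 XNOR b = False XNOR True = False
y6 = y3 NOR f = False NOR True = False
y8 = e XOR y1 = True XOR False = True
y13 = y6 NOR c = False NOR False = True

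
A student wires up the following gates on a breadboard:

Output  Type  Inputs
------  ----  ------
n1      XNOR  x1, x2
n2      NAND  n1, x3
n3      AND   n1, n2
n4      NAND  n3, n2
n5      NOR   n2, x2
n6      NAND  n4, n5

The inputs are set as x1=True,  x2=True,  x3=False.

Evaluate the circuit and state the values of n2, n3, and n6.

n2 = True; n3 = True; n6 = True

n1 = x1 XNOR x2 = True XNOR True = True
n2 = n1 NAND x3 = True NAND False = True
n3 = n1 AND n2 = True AND True = True
n4 = n3 NAND n2 = True NAND True = False
n5 = n2 NOR x2 = True NOR True = False
n6 = n4 NAND n5 = False NAND False = True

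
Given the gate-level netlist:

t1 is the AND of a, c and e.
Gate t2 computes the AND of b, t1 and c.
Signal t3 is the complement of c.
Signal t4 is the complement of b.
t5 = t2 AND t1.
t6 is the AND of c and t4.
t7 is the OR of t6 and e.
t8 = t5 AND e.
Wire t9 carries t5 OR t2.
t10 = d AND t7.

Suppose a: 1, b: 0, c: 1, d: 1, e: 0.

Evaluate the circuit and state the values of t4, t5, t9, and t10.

t4 = 1  t5 = 0  t9 = 0  t10 = 1

t1 = a AND c AND e = 1 AND 1 AND 0 = 0
t2 = b AND t1 AND c = 0 AND 0 AND 1 = 0
t4 = NOT b = NOT 0 = 1
t5 = t2 AND t1 = 0 AND 0 = 0
t6 = c AND t4 = 1 AND 1 = 1
t7 = t6 OR e = 1 OR 0 = 1
t9 = t5 OR t2 = 0 OR 0 = 0
t10 = d AND t7 = 1 AND 1 = 1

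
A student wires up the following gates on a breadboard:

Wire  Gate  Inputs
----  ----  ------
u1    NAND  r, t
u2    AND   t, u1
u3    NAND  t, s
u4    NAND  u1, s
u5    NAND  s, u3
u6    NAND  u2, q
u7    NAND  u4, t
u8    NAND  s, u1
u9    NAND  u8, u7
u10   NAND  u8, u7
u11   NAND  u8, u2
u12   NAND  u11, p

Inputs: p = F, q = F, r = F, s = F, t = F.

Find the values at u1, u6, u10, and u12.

u1 = T  u6 = T  u10 = F  u12 = T

u1 = r NAND t = F NAND F = T
u2 = t AND u1 = F AND T = F
u4 = u1 NAND s = T NAND F = T
u6 = u2 NAND q = F NAND F = T
u7 = u4 NAND t = T NAND F = T
u8 = s NAND u1 = F NAND T = T
u10 = u8 NAND u7 = T NAND T = F
u11 = u8 NAND u2 = T NAND F = T
u12 = u11 NAND p = T NAND F = T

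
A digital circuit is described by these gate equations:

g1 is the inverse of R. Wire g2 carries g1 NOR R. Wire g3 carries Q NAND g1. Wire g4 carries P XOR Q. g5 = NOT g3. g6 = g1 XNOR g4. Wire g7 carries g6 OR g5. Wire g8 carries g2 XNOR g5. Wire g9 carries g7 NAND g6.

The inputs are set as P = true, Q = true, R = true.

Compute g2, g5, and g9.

g2 = false, g5 = false, g9 = false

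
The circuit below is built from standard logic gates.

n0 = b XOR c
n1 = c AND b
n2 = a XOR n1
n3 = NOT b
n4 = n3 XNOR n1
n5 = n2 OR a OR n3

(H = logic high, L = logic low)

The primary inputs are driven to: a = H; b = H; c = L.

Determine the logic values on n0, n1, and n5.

n0 = H, n1 = L, n5 = H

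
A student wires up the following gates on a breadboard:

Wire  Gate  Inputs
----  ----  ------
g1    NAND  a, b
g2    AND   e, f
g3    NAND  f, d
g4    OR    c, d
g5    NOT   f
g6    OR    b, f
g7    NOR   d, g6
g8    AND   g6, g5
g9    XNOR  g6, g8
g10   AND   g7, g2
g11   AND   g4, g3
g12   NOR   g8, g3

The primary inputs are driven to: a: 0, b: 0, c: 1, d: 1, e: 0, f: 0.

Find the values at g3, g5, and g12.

g3 = 1  g5 = 1  g12 = 0

g3 = f NAND d = 0 NAND 1 = 1
g5 = NOT f = NOT 0 = 1
g6 = b OR f = 0 OR 0 = 0
g8 = g6 AND g5 = 0 AND 1 = 0
g12 = g8 NOR g3 = 0 NOR 1 = 0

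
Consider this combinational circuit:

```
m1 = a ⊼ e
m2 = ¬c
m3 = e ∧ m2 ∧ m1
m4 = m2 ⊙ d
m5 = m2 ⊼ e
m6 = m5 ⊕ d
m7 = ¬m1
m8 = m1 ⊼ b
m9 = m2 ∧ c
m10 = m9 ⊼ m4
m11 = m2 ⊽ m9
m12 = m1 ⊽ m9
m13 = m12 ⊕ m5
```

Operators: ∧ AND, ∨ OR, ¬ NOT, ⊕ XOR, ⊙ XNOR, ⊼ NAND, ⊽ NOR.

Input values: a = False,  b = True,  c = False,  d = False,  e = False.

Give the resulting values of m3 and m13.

m3 = False; m13 = True

m1 = a NAND e = False NAND False = True
m2 = NOT c = NOT False = True
m3 = e AND m2 AND m1 = False AND True AND True = False
m5 = m2 NAND e = True NAND False = True
m9 = m2 AND c = True AND False = False
m12 = m1 NOR m9 = True NOR False = False
m13 = m12 XOR m5 = False XOR True = True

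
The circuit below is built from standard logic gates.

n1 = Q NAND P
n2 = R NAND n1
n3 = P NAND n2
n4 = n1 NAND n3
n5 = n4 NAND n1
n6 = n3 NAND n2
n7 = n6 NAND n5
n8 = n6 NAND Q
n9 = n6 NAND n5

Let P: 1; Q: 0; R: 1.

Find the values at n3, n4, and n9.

n1 = Q NAND P = 0 NAND 1 = 1
n2 = R NAND n1 = 1 NAND 1 = 0
n3 = P NAND n2 = 1 NAND 0 = 1
n4 = n1 NAND n3 = 1 NAND 1 = 0
n5 = n4 NAND n1 = 0 NAND 1 = 1
n6 = n3 NAND n2 = 1 NAND 0 = 1
n9 = n6 NAND n5 = 1 NAND 1 = 0

n3 = 1, n4 = 0, n9 = 0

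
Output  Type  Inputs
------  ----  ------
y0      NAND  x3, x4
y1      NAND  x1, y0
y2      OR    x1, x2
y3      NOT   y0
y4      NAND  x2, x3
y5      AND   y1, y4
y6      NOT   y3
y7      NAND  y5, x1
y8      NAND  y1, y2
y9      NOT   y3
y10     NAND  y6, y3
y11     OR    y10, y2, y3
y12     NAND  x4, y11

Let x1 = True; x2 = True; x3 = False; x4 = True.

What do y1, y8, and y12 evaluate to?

y1 = False; y8 = True; y12 = False

y0 = x3 NAND x4 = False NAND True = True
y1 = x1 NAND y0 = True NAND True = False
y2 = x1 OR x2 = True OR True = True
y3 = NOT y0 = NOT True = False
y6 = NOT y3 = NOT False = True
y8 = y1 NAND y2 = False NAND True = True
y10 = y6 NAND y3 = True NAND False = True
y11 = y10 OR y2 OR y3 = True OR True OR False = True
y12 = x4 NAND y11 = True NAND True = False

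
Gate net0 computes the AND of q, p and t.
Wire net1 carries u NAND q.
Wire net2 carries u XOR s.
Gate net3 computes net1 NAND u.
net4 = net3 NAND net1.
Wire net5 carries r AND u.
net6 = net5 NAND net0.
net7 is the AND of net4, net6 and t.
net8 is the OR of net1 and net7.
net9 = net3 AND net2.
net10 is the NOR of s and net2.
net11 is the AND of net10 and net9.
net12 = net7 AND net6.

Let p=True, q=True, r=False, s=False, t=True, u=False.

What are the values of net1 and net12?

net0 = q AND p AND t = True AND True AND True = True
net1 = u NAND q = False NAND True = True
net3 = net1 NAND u = True NAND False = True
net4 = net3 NAND net1 = True NAND True = False
net5 = r AND u = False AND False = False
net6 = net5 NAND net0 = False NAND True = True
net7 = net4 AND net6 AND t = False AND True AND True = False
net12 = net7 AND net6 = False AND True = False

net1 = True  net12 = False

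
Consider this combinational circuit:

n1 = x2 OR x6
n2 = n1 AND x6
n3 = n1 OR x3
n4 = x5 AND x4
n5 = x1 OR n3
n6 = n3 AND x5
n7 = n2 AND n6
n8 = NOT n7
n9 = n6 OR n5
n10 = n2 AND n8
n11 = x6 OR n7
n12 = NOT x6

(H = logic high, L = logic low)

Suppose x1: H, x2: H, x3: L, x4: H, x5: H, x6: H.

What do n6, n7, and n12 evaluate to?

n1 = x2 OR x6 = H OR H = H
n2 = n1 AND x6 = H AND H = H
n3 = n1 OR x3 = H OR L = H
n6 = n3 AND x5 = H AND H = H
n7 = n2 AND n6 = H AND H = H
n12 = NOT x6 = NOT H = L

n6 = H, n7 = H, n12 = L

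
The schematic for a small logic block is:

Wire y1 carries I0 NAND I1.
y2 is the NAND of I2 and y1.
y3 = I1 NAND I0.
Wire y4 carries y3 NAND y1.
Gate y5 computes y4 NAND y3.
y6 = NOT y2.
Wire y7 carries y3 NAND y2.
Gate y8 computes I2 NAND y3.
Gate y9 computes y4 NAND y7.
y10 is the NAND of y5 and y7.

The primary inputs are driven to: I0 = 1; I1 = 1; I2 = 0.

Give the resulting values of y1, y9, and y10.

y1 = I0 NAND I1 = 1 NAND 1 = 0
y2 = I2 NAND y1 = 0 NAND 0 = 1
y3 = I1 NAND I0 = 1 NAND 1 = 0
y4 = y3 NAND y1 = 0 NAND 0 = 1
y5 = y4 NAND y3 = 1 NAND 0 = 1
y7 = y3 NAND y2 = 0 NAND 1 = 1
y9 = y4 NAND y7 = 1 NAND 1 = 0
y10 = y5 NAND y7 = 1 NAND 1 = 0

y1 = 0  y9 = 0  y10 = 0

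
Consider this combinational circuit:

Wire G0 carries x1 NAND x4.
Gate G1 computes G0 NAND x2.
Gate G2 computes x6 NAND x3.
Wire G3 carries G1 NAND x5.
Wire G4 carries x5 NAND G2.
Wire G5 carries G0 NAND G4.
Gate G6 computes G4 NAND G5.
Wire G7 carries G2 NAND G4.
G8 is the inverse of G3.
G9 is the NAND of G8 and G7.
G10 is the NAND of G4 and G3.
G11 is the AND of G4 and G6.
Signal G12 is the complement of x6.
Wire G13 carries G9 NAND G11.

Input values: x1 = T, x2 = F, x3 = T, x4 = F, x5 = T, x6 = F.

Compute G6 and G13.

G0 = x1 NAND x4 = T NAND F = T
G1 = G0 NAND x2 = T NAND F = T
G2 = x6 NAND x3 = F NAND T = T
G3 = G1 NAND x5 = T NAND T = F
G4 = x5 NAND G2 = T NAND T = F
G5 = G0 NAND G4 = T NAND F = T
G6 = G4 NAND G5 = F NAND T = T
G7 = G2 NAND G4 = T NAND F = T
G8 = NOT G3 = NOT F = T
G9 = G8 NAND G7 = T NAND T = F
G11 = G4 AND G6 = F AND T = F
G13 = G9 NAND G11 = F NAND F = T

G6 = T; G13 = T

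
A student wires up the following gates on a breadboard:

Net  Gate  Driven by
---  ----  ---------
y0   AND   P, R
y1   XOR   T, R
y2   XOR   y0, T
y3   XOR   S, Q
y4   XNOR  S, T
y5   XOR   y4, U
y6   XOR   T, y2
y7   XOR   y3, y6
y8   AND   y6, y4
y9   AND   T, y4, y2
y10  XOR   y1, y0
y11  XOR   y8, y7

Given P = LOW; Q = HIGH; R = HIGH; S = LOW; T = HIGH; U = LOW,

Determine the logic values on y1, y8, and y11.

y0 = P AND R = LOW AND HIGH = LOW
y1 = T XOR R = HIGH XOR HIGH = LOW
y2 = y0 XOR T = LOW XOR HIGH = HIGH
y3 = S XOR Q = LOW XOR HIGH = HIGH
y4 = S XNOR T = LOW XNOR HIGH = LOW
y6 = T XOR y2 = HIGH XOR HIGH = LOW
y7 = y3 XOR y6 = HIGH XOR LOW = HIGH
y8 = y6 AND y4 = LOW AND LOW = LOW
y11 = y8 XOR y7 = LOW XOR HIGH = HIGH

y1 = LOW, y8 = LOW, y11 = HIGH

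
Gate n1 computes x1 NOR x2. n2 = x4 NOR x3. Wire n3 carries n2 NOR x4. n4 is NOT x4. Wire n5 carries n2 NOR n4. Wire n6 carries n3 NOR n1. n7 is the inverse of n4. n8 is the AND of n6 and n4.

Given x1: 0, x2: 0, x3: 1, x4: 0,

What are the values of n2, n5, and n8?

n2 = 0, n5 = 0, n8 = 0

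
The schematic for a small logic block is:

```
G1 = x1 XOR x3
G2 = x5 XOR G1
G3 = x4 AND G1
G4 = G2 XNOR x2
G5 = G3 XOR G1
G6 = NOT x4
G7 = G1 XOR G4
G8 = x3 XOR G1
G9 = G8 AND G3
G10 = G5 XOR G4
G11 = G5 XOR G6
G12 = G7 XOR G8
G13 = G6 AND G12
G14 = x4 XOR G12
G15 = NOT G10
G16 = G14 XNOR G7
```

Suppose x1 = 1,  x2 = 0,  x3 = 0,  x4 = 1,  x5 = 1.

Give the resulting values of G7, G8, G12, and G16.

G7 = 0  G8 = 1  G12 = 1  G16 = 1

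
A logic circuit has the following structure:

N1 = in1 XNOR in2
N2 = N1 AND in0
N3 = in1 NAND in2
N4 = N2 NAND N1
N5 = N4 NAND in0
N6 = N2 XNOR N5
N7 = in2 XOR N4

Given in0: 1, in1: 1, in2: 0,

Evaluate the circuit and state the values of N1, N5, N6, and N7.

N1 = 0, N5 = 0, N6 = 1, N7 = 1

N1 = in1 XNOR in2 = 1 XNOR 0 = 0
N2 = N1 AND in0 = 0 AND 1 = 0
N4 = N2 NAND N1 = 0 NAND 0 = 1
N5 = N4 NAND in0 = 1 NAND 1 = 0
N6 = N2 XNOR N5 = 0 XNOR 0 = 1
N7 = in2 XOR N4 = 0 XOR 1 = 1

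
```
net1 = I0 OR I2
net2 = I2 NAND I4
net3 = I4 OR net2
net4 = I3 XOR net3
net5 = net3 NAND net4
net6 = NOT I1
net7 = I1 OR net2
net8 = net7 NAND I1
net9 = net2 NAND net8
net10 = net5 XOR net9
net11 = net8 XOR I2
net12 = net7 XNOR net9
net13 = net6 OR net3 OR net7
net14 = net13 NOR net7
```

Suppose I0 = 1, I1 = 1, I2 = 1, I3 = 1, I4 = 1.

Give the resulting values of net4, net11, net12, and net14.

net2 = I2 NAND I4 = 1 NAND 1 = 0
net3 = I4 OR net2 = 1 OR 0 = 1
net4 = I3 XOR net3 = 1 XOR 1 = 0
net6 = NOT I1 = NOT 1 = 0
net7 = I1 OR net2 = 1 OR 0 = 1
net8 = net7 NAND I1 = 1 NAND 1 = 0
net9 = net2 NAND net8 = 0 NAND 0 = 1
net11 = net8 XOR I2 = 0 XOR 1 = 1
net12 = net7 XNOR net9 = 1 XNOR 1 = 1
net13 = net6 OR net3 OR net7 = 0 OR 1 OR 1 = 1
net14 = net13 NOR net7 = 1 NOR 1 = 0

net4 = 0  net11 = 1  net12 = 1  net14 = 0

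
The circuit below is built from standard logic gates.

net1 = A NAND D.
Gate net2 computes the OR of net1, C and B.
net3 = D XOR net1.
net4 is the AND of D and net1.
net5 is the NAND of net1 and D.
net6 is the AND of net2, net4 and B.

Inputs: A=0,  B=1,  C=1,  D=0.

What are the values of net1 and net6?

net1 = 1  net6 = 0

net1 = A NAND D = 0 NAND 0 = 1
net2 = net1 OR C OR B = 1 OR 1 OR 1 = 1
net4 = D AND net1 = 0 AND 1 = 0
net6 = net2 AND net4 AND B = 1 AND 0 AND 1 = 0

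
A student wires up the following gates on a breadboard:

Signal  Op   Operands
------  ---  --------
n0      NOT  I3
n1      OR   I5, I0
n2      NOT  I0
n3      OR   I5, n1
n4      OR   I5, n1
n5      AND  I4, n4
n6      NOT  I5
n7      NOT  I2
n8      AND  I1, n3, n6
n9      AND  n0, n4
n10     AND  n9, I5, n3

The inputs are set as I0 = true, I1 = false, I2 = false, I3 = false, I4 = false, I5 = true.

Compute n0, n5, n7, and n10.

n0 = NOT I3 = NOT false = true
n1 = I5 OR I0 = true OR true = true
n3 = I5 OR n1 = true OR true = true
n4 = I5 OR n1 = true OR true = true
n5 = I4 AND n4 = false AND true = false
n7 = NOT I2 = NOT false = true
n9 = n0 AND n4 = true AND true = true
n10 = n9 AND I5 AND n3 = true AND true AND true = true

n0 = true  n5 = false  n7 = true  n10 = true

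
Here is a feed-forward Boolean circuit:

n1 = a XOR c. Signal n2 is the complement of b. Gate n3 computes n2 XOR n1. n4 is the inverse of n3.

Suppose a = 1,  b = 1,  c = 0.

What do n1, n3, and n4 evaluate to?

n1 = 1  n3 = 1  n4 = 0

n1 = a XOR c = 1 XOR 0 = 1
n2 = NOT b = NOT 1 = 0
n3 = n2 XOR n1 = 0 XOR 1 = 1
n4 = NOT n3 = NOT 1 = 0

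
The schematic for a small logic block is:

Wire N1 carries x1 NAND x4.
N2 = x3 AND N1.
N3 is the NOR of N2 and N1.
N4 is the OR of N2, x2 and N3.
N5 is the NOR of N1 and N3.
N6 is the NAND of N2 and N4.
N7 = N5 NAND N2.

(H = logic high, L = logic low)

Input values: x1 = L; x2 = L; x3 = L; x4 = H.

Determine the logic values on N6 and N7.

N6 = H; N7 = H

N1 = x1 NAND x4 = L NAND H = H
N2 = x3 AND N1 = L AND H = L
N3 = N2 NOR N1 = L NOR H = L
N4 = N2 OR x2 OR N3 = L OR L OR L = L
N5 = N1 NOR N3 = H NOR L = L
N6 = N2 NAND N4 = L NAND L = H
N7 = N5 NAND N2 = L NAND L = H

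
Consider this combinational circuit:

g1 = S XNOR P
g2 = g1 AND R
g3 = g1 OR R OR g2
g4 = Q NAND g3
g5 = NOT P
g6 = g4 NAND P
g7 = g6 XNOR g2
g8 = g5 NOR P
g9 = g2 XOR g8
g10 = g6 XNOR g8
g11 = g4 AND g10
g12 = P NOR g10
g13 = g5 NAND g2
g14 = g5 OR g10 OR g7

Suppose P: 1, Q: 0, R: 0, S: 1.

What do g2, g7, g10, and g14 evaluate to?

g1 = S XNOR P = 1 XNOR 1 = 1
g2 = g1 AND R = 1 AND 0 = 0
g3 = g1 OR R OR g2 = 1 OR 0 OR 0 = 1
g4 = Q NAND g3 = 0 NAND 1 = 1
g5 = NOT P = NOT 1 = 0
g6 = g4 NAND P = 1 NAND 1 = 0
g7 = g6 XNOR g2 = 0 XNOR 0 = 1
g8 = g5 NOR P = 0 NOR 1 = 0
g10 = g6 XNOR g8 = 0 XNOR 0 = 1
g14 = g5 OR g10 OR g7 = 0 OR 1 OR 1 = 1

g2 = 0; g7 = 1; g10 = 1; g14 = 1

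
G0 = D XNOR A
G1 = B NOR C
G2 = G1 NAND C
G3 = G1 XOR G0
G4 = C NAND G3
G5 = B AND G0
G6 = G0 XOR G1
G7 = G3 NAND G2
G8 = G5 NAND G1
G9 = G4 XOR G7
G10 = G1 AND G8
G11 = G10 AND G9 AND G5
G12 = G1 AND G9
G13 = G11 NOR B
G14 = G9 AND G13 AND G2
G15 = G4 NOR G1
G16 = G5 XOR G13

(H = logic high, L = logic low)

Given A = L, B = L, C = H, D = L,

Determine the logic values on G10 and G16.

G10 = L  G16 = H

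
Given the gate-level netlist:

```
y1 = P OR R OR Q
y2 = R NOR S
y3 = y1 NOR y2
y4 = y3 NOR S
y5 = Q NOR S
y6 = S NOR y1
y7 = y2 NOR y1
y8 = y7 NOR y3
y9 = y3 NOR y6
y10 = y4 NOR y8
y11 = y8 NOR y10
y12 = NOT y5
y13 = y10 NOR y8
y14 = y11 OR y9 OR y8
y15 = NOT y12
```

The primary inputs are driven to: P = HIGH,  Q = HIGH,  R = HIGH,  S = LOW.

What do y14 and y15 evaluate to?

y14 = HIGH, y15 = LOW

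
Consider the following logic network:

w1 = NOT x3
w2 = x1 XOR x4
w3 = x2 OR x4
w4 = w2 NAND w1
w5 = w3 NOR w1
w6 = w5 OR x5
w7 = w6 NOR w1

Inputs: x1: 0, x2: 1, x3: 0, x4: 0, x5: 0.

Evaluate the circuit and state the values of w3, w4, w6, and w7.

w3 = 1  w4 = 1  w6 = 0  w7 = 0

w1 = NOT x3 = NOT 0 = 1
w2 = x1 XOR x4 = 0 XOR 0 = 0
w3 = x2 OR x4 = 1 OR 0 = 1
w4 = w2 NAND w1 = 0 NAND 1 = 1
w5 = w3 NOR w1 = 1 NOR 1 = 0
w6 = w5 OR x5 = 0 OR 0 = 0
w7 = w6 NOR w1 = 0 NOR 1 = 0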